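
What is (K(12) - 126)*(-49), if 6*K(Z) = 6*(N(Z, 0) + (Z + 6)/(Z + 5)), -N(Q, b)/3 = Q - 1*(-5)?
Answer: 146559/17 ≈ 8621.1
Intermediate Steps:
N(Q, b) = -15 - 3*Q (N(Q, b) = -3*(Q - 1*(-5)) = -3*(Q + 5) = -3*(5 + Q) = -15 - 3*Q)
K(Z) = -15 - 3*Z + (6 + Z)/(5 + Z) (K(Z) = (6*((-15 - 3*Z) + (Z + 6)/(Z + 5)))/6 = (6*((-15 - 3*Z) + (6 + Z)/(5 + Z)))/6 = (6*(-15 - 3*Z + (6 + Z)/(5 + Z)))/6 = (-90 - 18*Z + 6*(6 + Z)/(5 + Z))/6 = -15 - 3*Z + (6 + Z)/(5 + Z))
(K(12) - 126)*(-49) = ((-69 - 29*12 - 3*12²)/(5 + 12) - 126)*(-49) = ((-69 - 348 - 3*144)/17 - 126)*(-49) = ((-69 - 348 - 432)/17 - 126)*(-49) = ((1/17)*(-849) - 126)*(-49) = (-849/17 - 126)*(-49) = -2991/17*(-49) = 146559/17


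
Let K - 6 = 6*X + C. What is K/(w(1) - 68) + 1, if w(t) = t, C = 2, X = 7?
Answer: 17/67 ≈ 0.25373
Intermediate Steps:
K = 50 (K = 6 + (6*7 + 2) = 6 + (42 + 2) = 6 + 44 = 50)
K/(w(1) - 68) + 1 = 50/(1 - 68) + 1 = 50/(-67) + 1 = -1/67*50 + 1 = -50/67 + 1 = 17/67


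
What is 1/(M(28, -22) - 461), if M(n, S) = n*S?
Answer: -1/1077 ≈ -0.00092851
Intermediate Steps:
M(n, S) = S*n
1/(M(28, -22) - 461) = 1/(-22*28 - 461) = 1/(-616 - 461) = 1/(-1077) = -1/1077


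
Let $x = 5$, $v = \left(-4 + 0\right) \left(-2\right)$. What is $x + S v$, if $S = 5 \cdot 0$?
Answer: $5$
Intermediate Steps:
$S = 0$
$v = 8$ ($v = \left(-4\right) \left(-2\right) = 8$)
$x + S v = 5 + 0 \cdot 8 = 5 + 0 = 5$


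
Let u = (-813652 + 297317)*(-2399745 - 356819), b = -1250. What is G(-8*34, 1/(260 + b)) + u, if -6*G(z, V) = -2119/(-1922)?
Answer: 16413616373941961/11532 ≈ 1.4233e+12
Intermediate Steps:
G(z, V) = -2119/11532 (G(z, V) = -(-2119)/(6*(-1922)) = -(-2119)*(-1)/(6*1922) = -1/6*2119/1922 = -2119/11532)
u = 1423310472940 (u = -516335*(-2756564) = 1423310472940)
G(-8*34, 1/(260 + b)) + u = -2119/11532 + 1423310472940 = 16413616373941961/11532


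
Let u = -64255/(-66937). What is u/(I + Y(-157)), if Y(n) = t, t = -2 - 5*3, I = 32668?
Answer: 64255/2185559987 ≈ 2.9400e-5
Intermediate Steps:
t = -17 (t = -2 - 15 = -17)
Y(n) = -17
u = 64255/66937 (u = -64255*(-1/66937) = 64255/66937 ≈ 0.95993)
u/(I + Y(-157)) = 64255/(66937*(32668 - 17)) = (64255/66937)/32651 = (64255/66937)*(1/32651) = 64255/2185559987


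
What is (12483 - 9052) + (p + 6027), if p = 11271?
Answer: 20729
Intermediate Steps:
(12483 - 9052) + (p + 6027) = (12483 - 9052) + (11271 + 6027) = 3431 + 17298 = 20729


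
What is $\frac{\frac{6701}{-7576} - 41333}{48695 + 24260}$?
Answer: $- \frac{313145509}{552707080} \approx -0.56657$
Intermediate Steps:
$\frac{\frac{6701}{-7576} - 41333}{48695 + 24260} = \frac{6701 \left(- \frac{1}{7576}\right) - 41333}{72955} = \left(- \frac{6701}{7576} - 41333\right) \frac{1}{72955} = \left(- \frac{313145509}{7576}\right) \frac{1}{72955} = - \frac{313145509}{552707080}$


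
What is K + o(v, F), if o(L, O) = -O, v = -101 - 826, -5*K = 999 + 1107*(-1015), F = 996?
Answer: 1117626/5 ≈ 2.2353e+5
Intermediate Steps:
K = 1122606/5 (K = -(999 + 1107*(-1015))/5 = -(999 - 1123605)/5 = -1/5*(-1122606) = 1122606/5 ≈ 2.2452e+5)
v = -927
K + o(v, F) = 1122606/5 - 1*996 = 1122606/5 - 996 = 1117626/5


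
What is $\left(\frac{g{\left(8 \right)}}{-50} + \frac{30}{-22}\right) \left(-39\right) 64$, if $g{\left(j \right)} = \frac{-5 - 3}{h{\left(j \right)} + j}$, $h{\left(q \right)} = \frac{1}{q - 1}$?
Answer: $\frac{17527744}{5225} \approx 3354.6$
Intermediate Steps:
$h{\left(q \right)} = \frac{1}{-1 + q}$
$g{\left(j \right)} = - \frac{8}{j + \frac{1}{-1 + j}}$ ($g{\left(j \right)} = \frac{-5 - 3}{\frac{1}{-1 + j} + j} = - \frac{8}{j + \frac{1}{-1 + j}}$)
$\left(\frac{g{\left(8 \right)}}{-50} + \frac{30}{-22}\right) \left(-39\right) 64 = \left(\frac{8 \frac{1}{1 + 8 \left(-1 + 8\right)} \left(1 - 8\right)}{-50} + \frac{30}{-22}\right) \left(-39\right) 64 = \left(\frac{8 \left(1 - 8\right)}{1 + 8 \cdot 7} \left(- \frac{1}{50}\right) + 30 \left(- \frac{1}{22}\right)\right) \left(-39\right) 64 = \left(8 \frac{1}{1 + 56} \left(-7\right) \left(- \frac{1}{50}\right) - \frac{15}{11}\right) \left(-39\right) 64 = \left(8 \cdot \frac{1}{57} \left(-7\right) \left(- \frac{1}{50}\right) - \frac{15}{11}\right) \left(-39\right) 64 = \left(\left(- \frac{56}{57}\right) \left(- \frac{1}{50}\right) - \frac{15}{11}\right) \left(-39\right) 64 = \left(\frac{28}{1425} - \frac{15}{11}\right) \left(-39\right) 64 = \left(- \frac{21067}{15675}\right) \left(-39\right) 64 = \frac{273871}{5225} \cdot 64 = \frac{17527744}{5225}$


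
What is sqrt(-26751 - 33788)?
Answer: I*sqrt(60539) ≈ 246.05*I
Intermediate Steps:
sqrt(-26751 - 33788) = sqrt(-60539) = I*sqrt(60539)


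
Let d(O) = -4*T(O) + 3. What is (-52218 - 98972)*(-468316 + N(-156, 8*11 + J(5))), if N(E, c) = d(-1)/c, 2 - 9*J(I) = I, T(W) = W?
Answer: 18621631883530/263 ≈ 7.0805e+10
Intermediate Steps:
d(O) = 3 - 4*O (d(O) = -4*O + 3 = 3 - 4*O)
J(I) = 2/9 - I/9
N(E, c) = 7/c (N(E, c) = (3 - 4*(-1))/c = (3 + 4)/c = 7/c)
(-52218 - 98972)*(-468316 + N(-156, 8*11 + J(5))) = (-52218 - 98972)*(-468316 + 7/(8*11 + (2/9 - 1/9*5))) = -151190*(-468316 + 7/(88 + (2/9 - 5/9))) = -151190*(-468316 + 7/(88 - 1/3)) = -151190*(-468316 + 7/(263/3)) = -151190*(-468316 + 7*(3/263)) = -151190*(-468316 + 21/263) = -151190*(-123167087/263) = 18621631883530/263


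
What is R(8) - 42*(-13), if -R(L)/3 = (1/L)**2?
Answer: 34941/64 ≈ 545.95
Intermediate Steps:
R(L) = -3/L**2
R(8) - 42*(-13) = -3/8**2 - 42*(-13) = -3*1/64 + 546 = -3/64 + 546 = 34941/64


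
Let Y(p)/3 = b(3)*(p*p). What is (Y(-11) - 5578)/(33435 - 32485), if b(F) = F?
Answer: -4489/950 ≈ -4.7253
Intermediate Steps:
Y(p) = 9*p² (Y(p) = 3*(3*(p*p)) = 3*(3*p²) = 9*p²)
(Y(-11) - 5578)/(33435 - 32485) = (9*(-11)² - 5578)/(33435 - 32485) = (9*121 - 5578)/950 = (1089 - 5578)*(1/950) = -4489*1/950 = -4489/950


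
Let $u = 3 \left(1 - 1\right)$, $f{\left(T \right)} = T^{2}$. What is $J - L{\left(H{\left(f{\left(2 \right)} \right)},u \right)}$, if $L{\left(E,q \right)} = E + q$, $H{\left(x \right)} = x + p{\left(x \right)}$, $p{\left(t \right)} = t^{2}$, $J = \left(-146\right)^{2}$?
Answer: $21296$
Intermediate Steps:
$J = 21316$
$H{\left(x \right)} = x + x^{2}$
$u = 0$ ($u = 3 \cdot 0 = 0$)
$J - L{\left(H{\left(f{\left(2 \right)} \right)},u \right)} = 21316 - \left(2^{2} \left(1 + 2^{2}\right) + 0\right) = 21316 - \left(4 \left(1 + 4\right) + 0\right) = 21316 - \left(4 \cdot 5 + 0\right) = 21316 - \left(20 + 0\right) = 21316 - 20 = 21296$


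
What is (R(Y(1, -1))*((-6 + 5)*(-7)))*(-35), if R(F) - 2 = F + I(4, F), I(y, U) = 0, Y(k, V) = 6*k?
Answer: -1960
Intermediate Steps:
R(F) = 2 + F (R(F) = 2 + (F + 0) = 2 + F)
(R(Y(1, -1))*((-6 + 5)*(-7)))*(-35) = ((2 + 6*1)*((-6 + 5)*(-7)))*(-35) = ((2 + 6)*(-1*(-7)))*(-35) = (8*7)*(-35) = 56*(-35) = -1960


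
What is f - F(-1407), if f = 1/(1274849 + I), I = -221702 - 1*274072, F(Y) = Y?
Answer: 1096158526/779075 ≈ 1407.0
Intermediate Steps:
I = -495774 (I = -221702 - 274072 = -495774)
f = 1/779075 (f = 1/(1274849 - 495774) = 1/779075 ≈ 1.2836e-6)
f - F(-1407) = 1/779075 - 1*(-1407) = 1/779075 + 1407 = 1096158526/779075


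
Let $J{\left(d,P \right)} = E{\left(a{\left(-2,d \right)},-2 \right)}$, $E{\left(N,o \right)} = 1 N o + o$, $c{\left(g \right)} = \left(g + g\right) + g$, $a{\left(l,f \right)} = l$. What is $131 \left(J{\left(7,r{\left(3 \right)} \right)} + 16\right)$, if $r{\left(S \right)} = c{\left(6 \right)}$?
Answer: $2358$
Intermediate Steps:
$c{\left(g \right)} = 3 g$ ($c{\left(g \right)} = 2 g + g = 3 g$)
$r{\left(S \right)} = 18$ ($r{\left(S \right)} = 3 \cdot 6 = 18$)
$E{\left(N,o \right)} = o + N o$ ($E{\left(N,o \right)} = N o + o = o + N o$)
$J{\left(d,P \right)} = 2$ ($J{\left(d,P \right)} = - 2 \left(1 - 2\right) = \left(-2\right) \left(-1\right) = 2$)
$131 \left(J{\left(7,r{\left(3 \right)} \right)} + 16\right) = 131 \left(2 + 16\right) = 131 \cdot 18 = 2358$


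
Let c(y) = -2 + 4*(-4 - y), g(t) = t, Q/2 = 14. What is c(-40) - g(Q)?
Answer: 114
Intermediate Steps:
Q = 28 (Q = 2*14 = 28)
c(y) = -18 - 4*y (c(y) = -2 + (-16 - 4*y) = -18 - 4*y)
c(-40) - g(Q) = (-18 - 4*(-40)) - 1*28 = (-18 + 160) - 28 = 142 - 28 = 114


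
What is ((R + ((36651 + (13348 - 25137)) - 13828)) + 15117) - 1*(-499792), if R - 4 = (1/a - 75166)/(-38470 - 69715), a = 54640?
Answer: 3108996950365039/5911228400 ≈ 5.2595e+5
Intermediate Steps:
R = 27751983839/5911228400 (R = 4 + (1/54640 - 75166)/(-38470 - 69715) = 4 + (1/54640 - 75166)/(-108185) = 4 - 4107070239/54640*(-1/108185) = 4 + 4107070239/5911228400 = 27751983839/5911228400 ≈ 4.6948)
((R + ((36651 + (13348 - 25137)) - 13828)) + 15117) - 1*(-499792) = ((27751983839/5911228400 + ((36651 + (13348 - 25137)) - 13828)) + 15117) - 1*(-499792) = ((27751983839/5911228400 + ((36651 - 11789) - 13828)) + 15117) + 499792 = ((27751983839/5911228400 + (24862 - 13828)) + 15117) + 499792 = ((27751983839/5911228400 + 11034) + 15117) + 499792 = (65252246149439/5911228400 + 15117) + 499792 = 154612285872239/5911228400 + 499792 = 3108996950365039/5911228400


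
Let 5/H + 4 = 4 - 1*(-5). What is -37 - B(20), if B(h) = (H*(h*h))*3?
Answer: -1237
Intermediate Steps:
H = 1 (H = 5/(-4 + (4 - 1*(-5))) = 5/(-4 + (4 + 5)) = 5/(-4 + 9) = 5/5 = 5*(⅕) = 1)
B(h) = 3*h² (B(h) = (1*(h*h))*3 = (1*h²)*3 = h²*3 = 3*h²)
-37 - B(20) = -37 - 3*20² = -37 - 3*400 = -37 - 1*1200 = -37 - 1200 = -1237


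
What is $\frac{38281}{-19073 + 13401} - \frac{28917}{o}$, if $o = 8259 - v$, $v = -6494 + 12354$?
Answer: $- \frac{255853343}{13607128} \approx -18.803$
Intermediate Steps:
$v = 5860$
$o = 2399$ ($o = 8259 - 5860 = 2399$)
$\frac{38281}{-19073 + 13401} - \frac{28917}{o} = \frac{38281}{-19073 + 13401} - \frac{28917}{2399} = \frac{38281}{-5672} - \frac{28917}{2399} = 38281 \left(- \frac{1}{5672}\right) - \frac{28917}{2399} = - \frac{38281}{5672} - \frac{28917}{2399} = - \frac{255853343}{13607128}$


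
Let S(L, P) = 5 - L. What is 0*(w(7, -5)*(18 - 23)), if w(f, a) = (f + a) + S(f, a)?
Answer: 0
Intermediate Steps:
w(f, a) = 5 + a (w(f, a) = (f + a) + (5 - f) = (a + f) + (5 - f) = 5 + a)
0*(w(7, -5)*(18 - 23)) = 0*((5 - 5)*(18 - 23)) = 0*(0*(-5)) = 0*0 = 0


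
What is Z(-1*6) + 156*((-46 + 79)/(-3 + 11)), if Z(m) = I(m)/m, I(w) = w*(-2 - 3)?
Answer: 1277/2 ≈ 638.50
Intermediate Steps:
I(w) = -5*w (I(w) = w*(-5) = -5*w)
Z(m) = -5 (Z(m) = (-5*m)/m = -5)
Z(-1*6) + 156*((-46 + 79)/(-3 + 11)) = -5 + 156*((-46 + 79)/(-3 + 11)) = -5 + 156*(33/8) = -5 + 1287/2 = 1277/2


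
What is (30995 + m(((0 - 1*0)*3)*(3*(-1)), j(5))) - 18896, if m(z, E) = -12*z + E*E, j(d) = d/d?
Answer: 12100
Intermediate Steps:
j(d) = 1
m(z, E) = E**2 - 12*z (m(z, E) = -12*z + E**2 = E**2 - 12*z)
(30995 + m(((0 - 1*0)*3)*(3*(-1)), j(5))) - 18896 = (30995 + (1**2 - 12*(0 - 1*0)*3*3*(-1))) - 18896 = (30995 + (1 - 12*(0 + 0)*3*(-3))) - 18896 = (30995 + (1 - 12*0*3*(-3))) - 18896 = (30995 + (1 - 0*(-3))) - 18896 = (30995 + (1 - 12*0)) - 18896 = (30995 + (1 + 0)) - 18896 = (30995 + 1) - 18896 = 30996 - 18896 = 12100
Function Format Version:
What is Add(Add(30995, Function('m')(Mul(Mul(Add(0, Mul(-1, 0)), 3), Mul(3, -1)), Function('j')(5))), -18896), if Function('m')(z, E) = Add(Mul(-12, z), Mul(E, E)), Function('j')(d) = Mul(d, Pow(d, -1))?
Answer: 12100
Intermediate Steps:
Function('j')(d) = 1
Function('m')(z, E) = Add(Pow(E, 2), Mul(-12, z)) (Function('m')(z, E) = Add(Mul(-12, z), Pow(E, 2)) = Add(Pow(E, 2), Mul(-12, z)))
Add(Add(30995, Function('m')(Mul(Mul(Add(0, Mul(-1, 0)), 3), Mul(3, -1)), Function('j')(5))), -18896) = Add(Add(30995, Add(Pow(1, 2), Mul(-12, Mul(Mul(Add(0, Mul(-1, 0)), 3), Mul(3, -1))))), -18896) = Add(Add(30995, Add(1, Mul(-12, Mul(Mul(Add(0, 0), 3), -3)))), -18896) = Add(Add(30995, Add(1, Mul(-12, Mul(Mul(0, 3), -3)))), -18896) = Add(Add(30995, Add(1, Mul(-12, Mul(0, -3)))), -18896) = Add(Add(30995, Add(1, Mul(-12, 0))), -18896) = Add(Add(30995, Add(1, 0)), -18896) = Add(Add(30995, 1), -18896) = Add(30996, -18896) = 12100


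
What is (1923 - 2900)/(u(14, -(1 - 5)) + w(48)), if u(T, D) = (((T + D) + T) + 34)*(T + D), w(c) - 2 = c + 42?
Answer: -977/1280 ≈ -0.76328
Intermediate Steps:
w(c) = 44 + c (w(c) = 2 + (c + 42) = 2 + (42 + c) = 44 + c)
u(T, D) = (D + T)*(34 + D + 2*T) (u(T, D) = (((D + T) + T) + 34)*(D + T) = ((D + 2*T) + 34)*(D + T) = (34 + D + 2*T)*(D + T) = (D + T)*(34 + D + 2*T))
(1923 - 2900)/(u(14, -(1 - 5)) + w(48)) = (1923 - 2900)/(((-(1 - 5))² + 2*14² + 34*(-(1 - 5)) + 34*14 + 3*(-(1 - 5))*14) + (44 + 48)) = -977/(((-1*(-4))² + 2*196 + 34*(-1*(-4)) + 476 + 3*(-1*(-4))*14) + 92) = -977/((4² + 392 + 34*4 + 476 + 3*4*14) + 92) = -977/((16 + 392 + 136 + 476 + 168) + 92) = -977/(1188 + 92) = -977/1280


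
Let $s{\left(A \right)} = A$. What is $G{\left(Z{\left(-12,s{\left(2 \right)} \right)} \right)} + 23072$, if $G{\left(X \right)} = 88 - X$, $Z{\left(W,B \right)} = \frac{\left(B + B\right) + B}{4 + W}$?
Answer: $\frac{92643}{4} \approx 23161.0$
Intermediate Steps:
$Z{\left(W,B \right)} = \frac{3 B}{4 + W}$ ($Z{\left(W,B \right)} = \frac{2 B + B}{4 + W} = \frac{3 B}{4 + W}$)
$G{\left(Z{\left(-12,s{\left(2 \right)} \right)} \right)} + 23072 = \left(88 - 3 \cdot 2 \frac{1}{4 - 12}\right) + 23072 = \left(88 - 3 \cdot 2 \frac{1}{-8}\right) + 23072 = \left(88 - 3 \cdot 2 \left(- \frac{1}{8}\right)\right) + 23072 = \left(88 - - \frac{3}{4}\right) + 23072 = \left(88 + \frac{3}{4}\right) + 23072 = \frac{355}{4} + 23072 = \frac{92643}{4}$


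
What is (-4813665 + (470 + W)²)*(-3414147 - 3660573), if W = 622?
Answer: 25618983138720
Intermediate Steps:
(-4813665 + (470 + W)²)*(-3414147 - 3660573) = (-4813665 + (470 + 622)²)*(-3414147 - 3660573) = (-4813665 + 1092²)*(-7074720) = (-4813665 + 1192464)*(-7074720) = -3621201*(-7074720) = 25618983138720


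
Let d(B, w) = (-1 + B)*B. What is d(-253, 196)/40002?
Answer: 32131/20001 ≈ 1.6065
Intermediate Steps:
d(B, w) = B*(-1 + B)
d(-253, 196)/40002 = -253*(-1 - 253)/40002 = -253*(-254)*(1/40002) = 64262*(1/40002) = 32131/20001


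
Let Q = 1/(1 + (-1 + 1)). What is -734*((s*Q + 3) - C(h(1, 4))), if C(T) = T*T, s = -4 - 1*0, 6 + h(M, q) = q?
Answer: 3670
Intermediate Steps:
h(M, q) = -6 + q
s = -4 (s = -4 + 0 = -4)
C(T) = T²
Q = 1 (Q = 1/(1 + 0) = 1/1 = 1)
-734*((s*Q + 3) - C(h(1, 4))) = -734*((-4*1 + 3) - (-6 + 4)²) = -734*((-4 + 3) - 1*(-2)²) = -734*(-1 - 1*4) = -734*(-1 - 4) = -734*(-5) = 3670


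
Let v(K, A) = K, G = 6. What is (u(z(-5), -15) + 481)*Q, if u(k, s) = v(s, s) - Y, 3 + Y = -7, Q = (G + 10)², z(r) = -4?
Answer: 121856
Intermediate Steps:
Q = 256 (Q = (6 + 10)² = 16² = 256)
Y = -10 (Y = -3 - 7 = -10)
u(k, s) = 10 + s (u(k, s) = s - 1*(-10) = s + 10 = 10 + s)
(u(z(-5), -15) + 481)*Q = ((10 - 15) + 481)*256 = (-5 + 481)*256 = 476*256 = 121856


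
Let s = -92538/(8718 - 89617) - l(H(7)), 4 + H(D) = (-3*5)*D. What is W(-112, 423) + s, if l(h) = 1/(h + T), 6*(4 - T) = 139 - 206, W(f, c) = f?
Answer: -5048583056/45546137 ≈ -110.85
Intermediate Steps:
H(D) = -4 - 15*D (H(D) = -4 + (-3*5)*D = -4 - 15*D)
T = 91/6 (T = 4 - (139 - 206)/6 = 4 - 1/6*(-67) = 4 + 67/6 = 91/6 ≈ 15.167)
l(h) = 1/(91/6 + h) (l(h) = 1/(h + 91/6) = 1/(91/6 + h))
s = 52584288/45546137 (s = -92538/(8718 - 89617) - 6/(91 + 6*(-4 - 15*7)) = -92538/(-80899) - 6/(91 + 6*(-4 - 105)) = -92538*(-1/80899) - 6/(91 + 6*(-109)) = 92538/80899 - 6/(91 - 654) = 92538/80899 - 6/(-563) = 92538/80899 - 6*(-1)/563 = 92538/80899 - 1*(-6/563) = 92538/80899 + 6/563 = 52584288/45546137 ≈ 1.1545)
W(-112, 423) + s = -112 + 52584288/45546137 = -5048583056/45546137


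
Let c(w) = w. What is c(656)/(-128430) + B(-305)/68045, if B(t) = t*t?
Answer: 1190256323/873901935 ≈ 1.3620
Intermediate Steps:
B(t) = t²
c(656)/(-128430) + B(-305)/68045 = 656/(-128430) + (-305)²/68045 = 656*(-1/128430) + 93025*(1/68045) = -328/64215 + 18605/13609 = 1190256323/873901935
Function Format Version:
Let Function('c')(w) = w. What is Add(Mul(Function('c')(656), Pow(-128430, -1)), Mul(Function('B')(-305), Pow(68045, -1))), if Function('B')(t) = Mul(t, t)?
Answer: Rational(1190256323, 873901935) ≈ 1.3620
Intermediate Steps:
Function('B')(t) = Pow(t, 2)
Add(Mul(Function('c')(656), Pow(-128430, -1)), Mul(Function('B')(-305), Pow(68045, -1))) = Add(Mul(656, Pow(-128430, -1)), Mul(Pow(-305, 2), Pow(68045, -1))) = Add(Mul(656, Rational(-1, 128430)), Mul(93025, Rational(1, 68045))) = Add(Rational(-328, 64215), Rational(18605, 13609)) = Rational(1190256323, 873901935)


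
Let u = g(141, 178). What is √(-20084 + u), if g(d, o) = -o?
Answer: I*√20262 ≈ 142.34*I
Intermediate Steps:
u = -178 (u = -1*178 = -178)
√(-20084 + u) = √(-20084 - 178) = √(-20262) = I*√20262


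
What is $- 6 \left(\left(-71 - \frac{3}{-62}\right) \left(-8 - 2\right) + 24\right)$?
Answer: $- \frac{136434}{31} \approx -4401.1$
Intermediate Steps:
$- 6 \left(\left(-71 - \frac{3}{-62}\right) \left(-8 - 2\right) + 24\right) = - 6 \left(\left(-71 - - \frac{3}{62}\right) \left(-10\right) + 24\right) = - 6 \left(\left(-71 + \frac{3}{62}\right) \left(-10\right) + 24\right) = - 6 \left(\left(- \frac{4399}{62}\right) \left(-10\right) + 24\right) = - 6 \left(\frac{21995}{31} + 24\right) = \left(-6\right) \frac{22739}{31} = - \frac{136434}{31}$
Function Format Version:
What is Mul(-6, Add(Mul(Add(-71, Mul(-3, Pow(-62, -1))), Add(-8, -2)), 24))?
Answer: Rational(-136434, 31) ≈ -4401.1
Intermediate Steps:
Mul(-6, Add(Mul(Add(-71, Mul(-3, Pow(-62, -1))), Add(-8, -2)), 24)) = Mul(-6, Add(Mul(Add(-71, Mul(-3, Rational(-1, 62))), -10), 24)) = Mul(-6, Add(Mul(Add(-71, Rational(3, 62)), -10), 24)) = Mul(-6, Add(Mul(Rational(-4399, 62), -10), 24)) = Mul(-6, Add(Rational(21995, 31), 24)) = Mul(-6, Rational(22739, 31)) = Rational(-136434, 31)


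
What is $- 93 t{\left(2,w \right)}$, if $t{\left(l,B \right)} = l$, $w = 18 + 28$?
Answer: $-186$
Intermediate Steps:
$w = 46$
$- 93 t{\left(2,w \right)} = \left(-93\right) 2 = -186$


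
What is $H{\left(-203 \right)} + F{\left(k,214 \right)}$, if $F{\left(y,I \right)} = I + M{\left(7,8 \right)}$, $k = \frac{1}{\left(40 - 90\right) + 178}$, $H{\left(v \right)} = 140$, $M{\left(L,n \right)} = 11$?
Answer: $365$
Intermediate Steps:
$k = \frac{1}{128}$ ($k = \frac{1}{\left(40 - 90\right) + 178} = \frac{1}{-50 + 178} = \frac{1}{128} \approx 0.0078125$)
$F{\left(y,I \right)} = 11 + I$ ($F{\left(y,I \right)} = I + 11 = 11 + I$)
$H{\left(-203 \right)} + F{\left(k,214 \right)} = 140 + \left(11 + 214\right) = 140 + 225 = 365$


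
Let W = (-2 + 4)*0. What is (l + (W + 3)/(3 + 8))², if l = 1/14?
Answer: 2809/23716 ≈ 0.11844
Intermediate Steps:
W = 0 (W = 2*0 = 0)
l = 1/14 ≈ 0.071429
(l + (W + 3)/(3 + 8))² = (1/14 + (0 + 3)/(3 + 8))² = (1/14 + 3/11)² = (53/154)² = 2809/23716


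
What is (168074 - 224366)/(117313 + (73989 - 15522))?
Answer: -14073/43945 ≈ -0.32024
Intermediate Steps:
(168074 - 224366)/(117313 + (73989 - 15522)) = -56292/(117313 + 58467) = -56292/175780 = -56292*1/175780 = -14073/43945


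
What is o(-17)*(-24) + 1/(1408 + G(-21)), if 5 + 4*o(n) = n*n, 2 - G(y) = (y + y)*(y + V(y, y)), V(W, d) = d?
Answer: -603217/354 ≈ -1704.0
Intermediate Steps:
G(y) = 2 - 4*y² (G(y) = 2 - (y + y)*(y + y) = 2 - 2*y*2*y = 2 - 4*y²)
o(n) = -5/4 + n²/4 (o(n) = -5/4 + (n*n)/4 = -5/4 + n²/4)
o(-17)*(-24) + 1/(1408 + G(-21)) = (-5/4 + (¼)*(-17)²)*(-24) + 1/(1408 + (2 - 4*(-21)²)) = (-5/4 + (¼)*289)*(-24) + 1/(1408 + (2 - 4*441)) = (-5/4 + 289/4)*(-24) + 1/(1408 + (2 - 1764)) = 71*(-24) + 1/(1408 - 1762) = -1704 + 1/(-354) = -1704 - 1/354 = -603217/354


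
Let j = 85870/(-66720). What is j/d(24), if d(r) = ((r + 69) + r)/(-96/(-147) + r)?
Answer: -1296637/4781322 ≈ -0.27119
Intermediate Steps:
d(r) = (69 + 2*r)/(32/49 + r) (d(r) = ((69 + r) + r)/(-96*(-1/147) + r) = (69 + 2*r)/(32/49 + r))
j = -8587/6672 (j = 85870*(-1/66720) = -8587/6672 ≈ -1.2870)
j/d(24) = -8587*(32 + 49*24)/(49*(69 + 2*24))/6672 = -8587*(32 + 1176)/(49*(69 + 48))/6672 = -8587/(6672*(49*117/1208)) = -8587/(6672*(49*(1/1208)*117)) = -8587/(6672*5733/1208) = -8587/6672*1208/5733 = -1296637/4781322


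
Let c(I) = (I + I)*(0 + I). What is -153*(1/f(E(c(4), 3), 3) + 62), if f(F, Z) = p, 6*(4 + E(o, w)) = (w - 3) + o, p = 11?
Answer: -104499/11 ≈ -9499.9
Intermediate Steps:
c(I) = 2*I² (c(I) = (2*I)*I = 2*I²)
E(o, w) = -9/2 + o/6 + w/6 (E(o, w) = -4 + ((w - 3) + o)/6 = -4 + ((-3 + w) + o)/6 = -4 + (-3 + o + w)/6 = -4 + (-½ + o/6 + w/6) = -9/2 + o/6 + w/6)
f(F, Z) = 11
-153*(1/f(E(c(4), 3), 3) + 62) = -153*(1/11 + 62) = -153*683/11 = -104499/11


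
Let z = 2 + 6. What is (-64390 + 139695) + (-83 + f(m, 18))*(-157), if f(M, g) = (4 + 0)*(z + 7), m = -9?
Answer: 78916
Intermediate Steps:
z = 8
f(M, g) = 60 (f(M, g) = (4 + 0)*(8 + 7) = 4*15 = 60)
(-64390 + 139695) + (-83 + f(m, 18))*(-157) = (-64390 + 139695) + (-83 + 60)*(-157) = 75305 - 23*(-157) = 75305 + 3611 = 78916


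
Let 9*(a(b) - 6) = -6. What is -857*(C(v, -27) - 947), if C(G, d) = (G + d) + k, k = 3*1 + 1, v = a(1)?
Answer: 2480158/3 ≈ 8.2672e+5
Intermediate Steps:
a(b) = 16/3 (a(b) = 6 + (⅑)*(-6) = 6 - ⅔ = 16/3)
v = 16/3 ≈ 5.3333
k = 4 (k = 3 + 1 = 4)
C(G, d) = 4 + G + d (C(G, d) = (G + d) + 4 = 4 + G + d)
-857*(C(v, -27) - 947) = -857*((4 + 16/3 - 27) - 947) = -857*(-53/3 - 947) = -857*(-2894/3) = 2480158/3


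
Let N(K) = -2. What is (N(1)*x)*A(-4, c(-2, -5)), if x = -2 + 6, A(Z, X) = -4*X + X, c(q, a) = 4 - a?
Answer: 216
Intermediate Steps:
A(Z, X) = -3*X
x = 4
(N(1)*x)*A(-4, c(-2, -5)) = (-2*4)*(-3*(4 - 1*(-5))) = -(-24)*(4 + 5) = -(-24)*9 = -8*(-27) = 216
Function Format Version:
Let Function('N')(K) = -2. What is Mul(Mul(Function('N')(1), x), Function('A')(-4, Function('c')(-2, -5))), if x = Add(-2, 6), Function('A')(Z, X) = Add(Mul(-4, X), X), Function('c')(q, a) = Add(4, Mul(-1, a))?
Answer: 216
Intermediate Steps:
Function('A')(Z, X) = Mul(-3, X)
x = 4
Mul(Mul(Function('N')(1), x), Function('A')(-4, Function('c')(-2, -5))) = Mul(Mul(-2, 4), Mul(-3, Add(4, Mul(-1, -5)))) = Mul(-8, Mul(-3, Add(4, 5))) = Mul(-8, Mul(-3, 9)) = Mul(-8, -27) = 216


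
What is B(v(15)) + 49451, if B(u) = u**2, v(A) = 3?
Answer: 49460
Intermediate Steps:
B(v(15)) + 49451 = 3**2 + 49451 = 9 + 49451 = 49460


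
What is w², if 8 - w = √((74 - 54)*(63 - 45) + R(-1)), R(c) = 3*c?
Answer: (8 - √357)² ≈ 118.69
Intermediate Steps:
w = 8 - √357 (w = 8 - √((74 - 54)*(63 - 45) + 3*(-1)) = 8 - √(20*18 - 3) = 8 - √(360 - 3) = 8 - √357 ≈ -10.894)
w² = (8 - √357)²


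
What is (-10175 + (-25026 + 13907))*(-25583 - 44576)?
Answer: 1493965746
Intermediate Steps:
(-10175 + (-25026 + 13907))*(-25583 - 44576) = (-10175 - 11119)*(-70159) = -21294*(-70159) = 1493965746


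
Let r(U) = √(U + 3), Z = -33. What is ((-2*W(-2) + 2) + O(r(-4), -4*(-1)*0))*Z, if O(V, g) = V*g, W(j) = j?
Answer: -198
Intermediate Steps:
r(U) = √(3 + U)
((-2*W(-2) + 2) + O(r(-4), -4*(-1)*0))*Z = ((-2*(-2) + 2) + √(3 - 4)*(-4*(-1)*0))*(-33) = ((4 + 2) + √(-1)*(4*0))*(-33) = (6 + I*0)*(-33) = (6 + 0)*(-33) = 6*(-33) = -198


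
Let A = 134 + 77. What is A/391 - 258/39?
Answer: -30883/5083 ≈ -6.0757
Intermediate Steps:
A = 211
A/391 - 258/39 = 211/391 - 258/39 = 211*(1/391) - 258*1/39 = 211/391 - 86/13 = -30883/5083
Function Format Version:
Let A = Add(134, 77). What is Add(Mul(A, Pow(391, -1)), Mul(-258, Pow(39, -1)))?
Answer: Rational(-30883, 5083) ≈ -6.0757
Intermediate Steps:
A = 211
Add(Mul(A, Pow(391, -1)), Mul(-258, Pow(39, -1))) = Add(Mul(211, Pow(391, -1)), Mul(-258, Pow(39, -1))) = Add(Mul(211, Rational(1, 391)), Mul(-258, Rational(1, 39))) = Add(Rational(211, 391), Rational(-86, 13)) = Rational(-30883, 5083)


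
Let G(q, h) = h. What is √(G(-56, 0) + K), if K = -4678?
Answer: I*√4678 ≈ 68.396*I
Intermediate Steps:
√(G(-56, 0) + K) = √(0 - 4678) = √(-4678) = I*√4678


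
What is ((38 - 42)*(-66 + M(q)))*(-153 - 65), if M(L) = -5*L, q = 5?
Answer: -79352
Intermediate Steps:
((38 - 42)*(-66 + M(q)))*(-153 - 65) = ((38 - 42)*(-66 - 5*5))*(-153 - 65) = -4*(-66 - 25)*(-218) = -4*(-91)*(-218) = 364*(-218) = -79352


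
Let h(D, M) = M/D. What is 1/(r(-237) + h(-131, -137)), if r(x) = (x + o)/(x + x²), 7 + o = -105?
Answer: 7327092/7616965 ≈ 0.96194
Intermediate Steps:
o = -112 (o = -7 - 105 = -112)
r(x) = (-112 + x)/(x + x²) (r(x) = (x - 112)/(x + x²) = (-112 + x)/(x + x²))
1/(r(-237) + h(-131, -137)) = 1/((-112 - 237)/((-237)*(1 - 237)) - 137/(-131)) = 1/(-1/237*(-349)/(-236) - 137*(-1/131)) = 1/(-1/237*(-1/236)*(-349) + 137/131) = 1/(-349/55932 + 137/131) = 1/(7616965/7327092) = 7327092/7616965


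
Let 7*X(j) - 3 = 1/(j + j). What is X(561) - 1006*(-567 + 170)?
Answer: 448107085/1122 ≈ 3.9938e+5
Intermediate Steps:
X(j) = 3/7 + 1/(14*j) (X(j) = 3/7 + 1/(7*(j + j)) = 3/7 + 1/(7*((2*j))) = 3/7 + (1/(2*j))/7 = 3/7 + 1/(14*j))
X(561) - 1006*(-567 + 170) = (1/14)*(1 + 6*561)/561 - 1006*(-567 + 170) = (1/14)*(1/561)*(1 + 3366) - 1006*(-397) = (1/14)*(1/561)*3367 + 399382 = 481/1122 + 399382 = 448107085/1122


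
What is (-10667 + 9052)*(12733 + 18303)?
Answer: -50123140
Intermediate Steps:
(-10667 + 9052)*(12733 + 18303) = -1615*31036 = -50123140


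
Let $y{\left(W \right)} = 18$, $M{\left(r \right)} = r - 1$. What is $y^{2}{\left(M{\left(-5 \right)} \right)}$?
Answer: $324$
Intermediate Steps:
$M{\left(r \right)} = -1 + r$ ($M{\left(r \right)} = r - 1 = -1 + r$)
$y^{2}{\left(M{\left(-5 \right)} \right)} = 18^{2} = 324$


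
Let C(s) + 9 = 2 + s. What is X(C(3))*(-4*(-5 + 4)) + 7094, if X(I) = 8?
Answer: 7126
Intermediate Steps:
C(s) = -7 + s (C(s) = -9 + (2 + s) = -7 + s)
X(C(3))*(-4*(-5 + 4)) + 7094 = 8*(-4*(-5 + 4)) + 7094 = 8*(-4*(-1)) + 7094 = 8*(-1*(-4)) + 7094 = 8*4 + 7094 = 32 + 7094 = 7126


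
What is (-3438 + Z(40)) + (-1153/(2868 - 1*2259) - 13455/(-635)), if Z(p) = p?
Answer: -261319126/77343 ≈ -3378.7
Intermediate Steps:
(-3438 + Z(40)) + (-1153/(2868 - 1*2259) - 13455/(-635)) = (-3438 + 40) + (-1153/(2868 - 1*2259) - 13455/(-635)) = -3398 + (-1153/(2868 - 2259) - 13455*(-1/635)) = -3398 + (-1153/609 + 2691/127) = -3398 + 1492388/77343 = -261319126/77343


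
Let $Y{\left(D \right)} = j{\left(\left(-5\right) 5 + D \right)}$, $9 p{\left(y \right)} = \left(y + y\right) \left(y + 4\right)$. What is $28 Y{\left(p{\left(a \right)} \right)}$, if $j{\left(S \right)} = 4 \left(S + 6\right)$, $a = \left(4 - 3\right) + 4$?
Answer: $-1008$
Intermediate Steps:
$a = 5$ ($a = 1 + 4 = 5$)
$p{\left(y \right)} = \frac{2 y \left(4 + y\right)}{9}$ ($p{\left(y \right)} = \frac{\left(y + y\right) \left(y + 4\right)}{9} = \frac{2 y \left(4 + y\right)}{9}$)
$j{\left(S \right)} = 24 + 4 S$ ($j{\left(S \right)} = 4 \left(6 + S\right) = 24 + 4 S$)
$Y{\left(D \right)} = -76 + 4 D$ ($Y{\left(D \right)} = 24 + 4 \left(\left(-5\right) 5 + D\right) = 24 + 4 \left(-25 + D\right) = 24 + \left(-100 + 4 D\right) = -76 + 4 D$)
$28 Y{\left(p{\left(a \right)} \right)} = 28 \left(-76 + 4 \cdot \frac{2}{9} \cdot 5 \left(4 + 5\right)\right) = 28 \left(-76 + 4 \cdot \frac{2}{9} \cdot 5 \cdot 9\right) = 28 \left(-76 + 4 \cdot 10\right) = 28 \left(-76 + 40\right) = 28 \left(-36\right) = -1008$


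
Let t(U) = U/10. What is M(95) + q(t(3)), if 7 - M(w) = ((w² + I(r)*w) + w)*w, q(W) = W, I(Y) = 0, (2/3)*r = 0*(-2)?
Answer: -8663927/10 ≈ -8.6639e+5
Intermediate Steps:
r = 0 (r = 3*(0*(-2))/2 = (3/2)*0 = 0)
t(U) = U/10 (t(U) = U*(⅒) = U/10)
M(w) = 7 - w*(w + w²) (M(w) = 7 - ((w² + 0*w) + w)*w = 7 - ((w² + 0) + w)*w = 7 - (w² + w)*w = 7 - (w + w²)*w = 7 - w*(w + w²))
M(95) + q(t(3)) = (7 - 1*95² - 1*95³) + (⅒)*3 = (7 - 1*9025 - 1*857375) + 3/10 = (7 - 9025 - 857375) + 3/10 = -866393 + 3/10 = -8663927/10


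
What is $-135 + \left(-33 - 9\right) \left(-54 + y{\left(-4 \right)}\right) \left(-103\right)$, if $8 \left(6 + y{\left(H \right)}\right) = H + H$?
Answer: $-264021$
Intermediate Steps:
$y{\left(H \right)} = -6 + \frac{H}{4}$ ($y{\left(H \right)} = -6 + \frac{H + H}{8} = -6 + \frac{2 H}{8} = -6 + \frac{H}{4}$)
$-135 + \left(-33 - 9\right) \left(-54 + y{\left(-4 \right)}\right) \left(-103\right) = -135 + \left(-33 - 9\right) \left(-54 + \left(-6 + \frac{1}{4} \left(-4\right)\right)\right) \left(-103\right) = -135 + - 42 \left(-54 - 7\right) \left(-103\right) = -135 + \left(-42\right) \left(-61\right) \left(-103\right) = -135 + 2562 \left(-103\right) = -135 - 263886 = -264021$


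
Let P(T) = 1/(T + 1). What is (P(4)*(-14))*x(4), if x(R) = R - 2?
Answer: -28/5 ≈ -5.6000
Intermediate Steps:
x(R) = -2 + R
P(T) = 1/(1 + T)
(P(4)*(-14))*x(4) = (-14/(1 + 4))*(-2 + 4) = (-14/5)*2 = ((⅕)*(-14))*2 = -14/5*2 = -28/5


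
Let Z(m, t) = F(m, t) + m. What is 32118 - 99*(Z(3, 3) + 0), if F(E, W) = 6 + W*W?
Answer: 30336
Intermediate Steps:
F(E, W) = 6 + W²
Z(m, t) = 6 + m + t² (Z(m, t) = (6 + t²) + m = 6 + m + t²)
32118 - 99*(Z(3, 3) + 0) = 32118 - 99*((6 + 3 + 3²) + 0) = 32118 - 99*((6 + 3 + 9) + 0) = 32118 - 99*(18 + 0) = 32118 - 99*18 = 32118 - 1*1782 = 32118 - 1782 = 30336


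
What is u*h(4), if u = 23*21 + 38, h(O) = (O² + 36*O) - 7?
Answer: 79713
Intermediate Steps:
h(O) = -7 + O² + 36*O
u = 521 (u = 483 + 38 = 521)
u*h(4) = 521*(-7 + 4² + 36*4) = 521*(-7 + 16 + 144) = 521*153 = 79713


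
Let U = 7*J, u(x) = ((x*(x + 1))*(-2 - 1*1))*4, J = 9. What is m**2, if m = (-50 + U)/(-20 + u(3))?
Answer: 169/26896 ≈ 0.0062835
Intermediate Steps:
u(x) = -12*x*(1 + x) (u(x) = ((x*(1 + x))*(-2 - 1))*4 = ((x*(1 + x))*(-3))*4 = -3*x*(1 + x)*4 = -12*x*(1 + x))
U = 63 (U = 7*9 = 63)
m = -13/164 (m = (-50 + 63)/(-20 - 12*3*(1 + 3)) = 13/(-20 - 12*3*4) = 13/(-20 - 144) = 13/(-164) = 13*(-1/164) = -13/164 ≈ -0.079268)
m**2 = (-13/164)**2 = 169/26896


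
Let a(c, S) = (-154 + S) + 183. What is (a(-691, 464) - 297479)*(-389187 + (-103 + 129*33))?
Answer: 114349410538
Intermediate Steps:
a(c, S) = 29 + S
(a(-691, 464) - 297479)*(-389187 + (-103 + 129*33)) = ((29 + 464) - 297479)*(-389187 + (-103 + 129*33)) = (493 - 297479)*(-389187 + (-103 + 4257)) = -296986*(-389187 + 4154) = -296986*(-385033) = 114349410538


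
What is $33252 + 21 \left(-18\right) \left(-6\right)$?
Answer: $35520$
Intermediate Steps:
$33252 + 21 \left(-18\right) \left(-6\right) = 33252 - -2268 = 33252 + 2268 = 35520$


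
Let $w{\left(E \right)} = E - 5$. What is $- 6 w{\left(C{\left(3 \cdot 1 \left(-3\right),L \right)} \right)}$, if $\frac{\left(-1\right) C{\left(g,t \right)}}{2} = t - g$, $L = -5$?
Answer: $78$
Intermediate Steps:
$C{\left(g,t \right)} = - 2 t + 2 g$ ($C{\left(g,t \right)} = - 2 \left(t - g\right) = - 2 t + 2 g$)
$w{\left(E \right)} = -5 + E$
$- 6 w{\left(C{\left(3 \cdot 1 \left(-3\right),L \right)} \right)} = - 6 \left(-5 + \left(\left(-2\right) \left(-5\right) + 2 \cdot 3 \cdot 1 \left(-3\right)\right)\right) = - 6 \left(-5 + \left(10 + 2 \cdot 3 \left(-3\right)\right)\right) = - 6 \left(-5 + \left(10 + 2 \left(-9\right)\right)\right) = - 6 \left(-5 + \left(10 - 18\right)\right) = - 6 \left(-5 - 8\right) = \left(-6\right) \left(-13\right) = 78$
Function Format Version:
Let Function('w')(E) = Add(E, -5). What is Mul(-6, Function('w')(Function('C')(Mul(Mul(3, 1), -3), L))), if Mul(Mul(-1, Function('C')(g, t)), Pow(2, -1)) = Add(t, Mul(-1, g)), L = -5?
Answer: 78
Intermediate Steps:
Function('C')(g, t) = Add(Mul(-2, t), Mul(2, g)) (Function('C')(g, t) = Mul(-2, Add(t, Mul(-1, g))) = Add(Mul(-2, t), Mul(2, g)))
Function('w')(E) = Add(-5, E)
Mul(-6, Function('w')(Function('C')(Mul(Mul(3, 1), -3), L))) = Mul(-6, Add(-5, Add(Mul(-2, -5), Mul(2, Mul(Mul(3, 1), -3))))) = Mul(-6, Add(-5, Add(10, Mul(2, Mul(3, -3))))) = Mul(-6, Add(-5, Add(10, Mul(2, -9)))) = Mul(-6, Add(-5, Add(10, -18))) = Mul(-6, Add(-5, -8)) = Mul(-6, -13) = 78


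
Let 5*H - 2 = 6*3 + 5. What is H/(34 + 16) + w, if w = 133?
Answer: 1331/10 ≈ 133.10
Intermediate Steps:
H = 5 (H = ⅖ + (6*3 + 5)/5 = ⅖ + (18 + 5)/5 = ⅖ + (⅕)*23 = ⅖ + 23/5 = 5)
H/(34 + 16) + w = 5/(34 + 16) + 133 = 5/50 + 133 = (1/50)*5 + 133 = ⅒ + 133 = 1331/10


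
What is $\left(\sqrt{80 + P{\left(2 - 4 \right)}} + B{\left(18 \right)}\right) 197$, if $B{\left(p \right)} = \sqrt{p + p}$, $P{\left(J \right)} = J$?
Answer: $1182 + 197 \sqrt{78} \approx 2921.9$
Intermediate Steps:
$B{\left(p \right)} = \sqrt{2} \sqrt{p}$ ($B{\left(p \right)} = \sqrt{2 p} = \sqrt{2} \sqrt{p}$)
$\left(\sqrt{80 + P{\left(2 - 4 \right)}} + B{\left(18 \right)}\right) 197 = \left(\sqrt{80 + \left(2 - 4\right)} + \sqrt{2} \sqrt{18}\right) 197 = \left(\sqrt{80 + \left(2 - 4\right)} + \sqrt{2} \cdot 3 \sqrt{2}\right) 197 = \left(\sqrt{80 - 2} + 6\right) 197 = \left(\sqrt{78} + 6\right) 197 = \left(6 + \sqrt{78}\right) 197 = 1182 + 197 \sqrt{78}$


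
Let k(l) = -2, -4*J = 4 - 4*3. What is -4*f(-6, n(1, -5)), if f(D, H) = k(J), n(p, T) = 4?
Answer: 8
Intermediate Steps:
J = 2 (J = -(4 - 4*3)/4 = -(4 - 12)/4 = -¼*(-8) = 2)
f(D, H) = -2
-4*f(-6, n(1, -5)) = -4*(-2) = 8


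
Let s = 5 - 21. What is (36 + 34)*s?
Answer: -1120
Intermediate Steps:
s = -16
(36 + 34)*s = (36 + 34)*(-16) = 70*(-16) = -1120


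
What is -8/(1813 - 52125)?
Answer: 1/6289 ≈ 0.00015901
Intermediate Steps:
-8/(1813 - 52125) = -8/(-50312) = -8*(-1/50312) = 1/6289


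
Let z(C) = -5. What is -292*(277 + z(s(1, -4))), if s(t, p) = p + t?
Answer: -79424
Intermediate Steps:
-292*(277 + z(s(1, -4))) = -292*(277 - 5) = -292*272 = -79424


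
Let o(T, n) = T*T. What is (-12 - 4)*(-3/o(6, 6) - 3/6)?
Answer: 28/3 ≈ 9.3333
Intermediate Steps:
o(T, n) = T²
(-12 - 4)*(-3/o(6, 6) - 3/6) = (-12 - 4)*(-3/(6²) - 3/6) = -16*(-3/36 - 3*⅙) = -16*(-3*1/36 - ½) = -16*(-1/12 - ½) = -16*(-7/12) = 28/3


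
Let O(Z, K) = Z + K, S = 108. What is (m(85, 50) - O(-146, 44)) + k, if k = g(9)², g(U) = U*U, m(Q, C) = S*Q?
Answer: 15843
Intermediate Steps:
O(Z, K) = K + Z
m(Q, C) = 108*Q
g(U) = U²
k = 6561 (k = (9²)² = 81² = 6561)
(m(85, 50) - O(-146, 44)) + k = (108*85 - (44 - 146)) + 6561 = (9180 - 1*(-102)) + 6561 = (9180 + 102) + 6561 = 9282 + 6561 = 15843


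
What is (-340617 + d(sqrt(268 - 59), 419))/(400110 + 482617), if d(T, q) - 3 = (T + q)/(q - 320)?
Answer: -33720367/87389973 + sqrt(209)/87389973 ≈ -0.38586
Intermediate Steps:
d(T, q) = 3 + (T + q)/(-320 + q) (d(T, q) = 3 + (T + q)/(q - 320) = 3 + (T + q)/(-320 + q))
(-340617 + d(sqrt(268 - 59), 419))/(400110 + 482617) = (-340617 + (-960 + sqrt(268 - 59) + 4*419)/(-320 + 419))/(400110 + 482617) = (-340617 + (-960 + sqrt(209) + 1676)/99)/882727 = (-340617 + (716 + sqrt(209))/99)*(1/882727) = (-340617 + (716/99 + sqrt(209)/99))*(1/882727) = (-33720367/99 + sqrt(209)/99)*(1/882727) = -33720367/87389973 + sqrt(209)/87389973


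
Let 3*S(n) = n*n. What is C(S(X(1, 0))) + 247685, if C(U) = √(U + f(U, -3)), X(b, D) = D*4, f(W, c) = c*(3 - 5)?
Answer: 247685 + √6 ≈ 2.4769e+5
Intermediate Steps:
f(W, c) = -2*c (f(W, c) = c*(-2) = -2*c)
X(b, D) = 4*D
S(n) = n²/3 (S(n) = (n*n)/3 = n²/3)
C(U) = √(6 + U) (C(U) = √(U - 2*(-3)) = √(U + 6) = √(6 + U))
C(S(X(1, 0))) + 247685 = √(6 + (4*0)²/3) + 247685 = √(6 + (⅓)*0²) + 247685 = √(6 + (⅓)*0) + 247685 = √(6 + 0) + 247685 = √6 + 247685 = 247685 + √6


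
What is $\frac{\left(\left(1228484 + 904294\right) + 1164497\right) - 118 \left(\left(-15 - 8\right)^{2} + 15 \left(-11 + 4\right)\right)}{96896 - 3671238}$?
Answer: $- \frac{3247243}{3574342} \approx -0.90849$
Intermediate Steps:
$\frac{\left(\left(1228484 + 904294\right) + 1164497\right) - 118 \left(\left(-15 - 8\right)^{2} + 15 \left(-11 + 4\right)\right)}{96896 - 3671238} = \frac{\left(2132778 + 1164497\right) - 118 \left(\left(-23\right)^{2} + 15 \left(-7\right)\right)}{-3574342} = \left(3297275 - 118 \left(529 - 105\right)\right) \left(- \frac{1}{3574342}\right) = \left(3297275 - 50032\right) \left(- \frac{1}{3574342}\right) = 3247243 \left(- \frac{1}{3574342}\right) = - \frac{3247243}{3574342}$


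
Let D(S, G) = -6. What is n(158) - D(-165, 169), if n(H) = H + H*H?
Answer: 25128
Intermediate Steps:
n(H) = H + H²
n(158) - D(-165, 169) = 158*(1 + 158) - 1*(-6) = 158*159 + 6 = 25122 + 6 = 25128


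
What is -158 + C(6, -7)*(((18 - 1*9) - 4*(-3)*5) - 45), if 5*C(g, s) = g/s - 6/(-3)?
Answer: -5338/35 ≈ -152.51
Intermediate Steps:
C(g, s) = ⅖ + g/(5*s) (C(g, s) = (g/s - 6/(-3))/5 = (g/s - 6*(-⅓))/5 = (g/s + 2)/5 = (2 + g/s)/5 = ⅖ + g/(5*s))
-158 + C(6, -7)*(((18 - 1*9) - 4*(-3)*5) - 45) = -158 + ((⅕)*(6 + 2*(-7))/(-7))*(((18 - 1*9) - 4*(-3)*5) - 45) = -158 + ((⅕)*(-⅐)*(6 - 14))*(((18 - 9) + 12*5) - 45) = -158 + ((⅕)*(-⅐)*(-8))*((9 + 60) - 45) = -158 + 8*(69 - 45)/35 = -158 + (8/35)*24 = -158 + 192/35 = -5338/35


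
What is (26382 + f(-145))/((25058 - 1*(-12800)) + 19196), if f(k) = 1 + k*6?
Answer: 25513/57054 ≈ 0.44717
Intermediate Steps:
f(k) = 1 + 6*k
(26382 + f(-145))/((25058 - 1*(-12800)) + 19196) = (26382 + (1 + 6*(-145)))/((25058 - 1*(-12800)) + 19196) = (26382 + (1 - 870))/((25058 + 12800) + 19196) = (26382 - 869)/(37858 + 19196) = 25513/57054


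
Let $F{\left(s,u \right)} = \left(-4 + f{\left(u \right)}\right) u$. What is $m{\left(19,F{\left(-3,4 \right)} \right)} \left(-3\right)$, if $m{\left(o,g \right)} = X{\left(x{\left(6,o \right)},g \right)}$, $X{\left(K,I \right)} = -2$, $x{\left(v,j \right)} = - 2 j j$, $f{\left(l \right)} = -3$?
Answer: $6$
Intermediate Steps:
$x{\left(v,j \right)} = - 2 j^{2}$
$F{\left(s,u \right)} = - 7 u$ ($F{\left(s,u \right)} = \left(-4 - 3\right) u = - 7 u$)
$m{\left(o,g \right)} = -2$
$m{\left(19,F{\left(-3,4 \right)} \right)} \left(-3\right) = \left(-2\right) \left(-3\right) = 6$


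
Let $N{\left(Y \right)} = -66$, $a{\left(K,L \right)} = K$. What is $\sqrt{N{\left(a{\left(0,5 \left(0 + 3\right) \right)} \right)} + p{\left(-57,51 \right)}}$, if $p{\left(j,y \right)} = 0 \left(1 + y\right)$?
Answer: $i \sqrt{66} \approx 8.124 i$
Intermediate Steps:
$p{\left(j,y \right)} = 0$
$\sqrt{N{\left(a{\left(0,5 \left(0 + 3\right) \right)} \right)} + p{\left(-57,51 \right)}} = \sqrt{-66 + 0} = \sqrt{-66} = i \sqrt{66}$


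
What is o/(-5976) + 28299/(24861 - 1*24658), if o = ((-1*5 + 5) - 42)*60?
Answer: 2355922/16849 ≈ 139.83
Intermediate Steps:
o = -2520 (o = ((-5 + 5) - 42)*60 = (0 - 42)*60 = -42*60 = -2520)
o/(-5976) + 28299/(24861 - 1*24658) = -2520/(-5976) + 28299/(24861 - 1*24658) = -2520*(-1/5976) + 28299/(24861 - 24658) = 35/83 + 28299/203 = 2355922/16849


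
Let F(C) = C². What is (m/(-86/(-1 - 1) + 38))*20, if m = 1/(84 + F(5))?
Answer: 20/8829 ≈ 0.0022653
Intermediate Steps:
m = 1/109 (m = 1/(84 + 5²) = 1/(84 + 25) = 1/109 ≈ 0.0091743)
(m/(-86/(-1 - 1) + 38))*20 = ((1/109)/(-86/(-1 - 1) + 38))*20 = ((1/109)/(-86/((-2*1)) + 38))*20 = ((1/109)/(-86/(-2) + 38))*20 = ((1/109)/(-86*(-½) + 38))*20 = ((1/109)/(43 + 38))*20 = ((1/109)/81)*20 = ((1/81)*(1/109))*20 = (1/8829)*20 = 20/8829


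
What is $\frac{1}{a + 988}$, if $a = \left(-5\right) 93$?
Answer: $\frac{1}{523} \approx 0.001912$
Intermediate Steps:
$a = -465$
$\frac{1}{a + 988} = \frac{1}{-465 + 988} = \frac{1}{523}$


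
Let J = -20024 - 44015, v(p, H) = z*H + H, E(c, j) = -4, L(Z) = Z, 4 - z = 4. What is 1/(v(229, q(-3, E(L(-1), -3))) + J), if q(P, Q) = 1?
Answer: -1/64038 ≈ -1.5616e-5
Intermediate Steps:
z = 0 (z = 4 - 1*4 = 4 - 4 = 0)
v(p, H) = H (v(p, H) = 0*H + H = 0 + H = H)
J = -64039
1/(v(229, q(-3, E(L(-1), -3))) + J) = 1/(1 - 64039) = 1/(-64038) = -1/64038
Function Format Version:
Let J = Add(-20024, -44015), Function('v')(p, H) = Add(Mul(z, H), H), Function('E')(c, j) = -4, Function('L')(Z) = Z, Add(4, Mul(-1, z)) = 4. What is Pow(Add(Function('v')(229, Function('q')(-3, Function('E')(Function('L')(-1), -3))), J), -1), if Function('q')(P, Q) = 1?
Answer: Rational(-1, 64038) ≈ -1.5616e-5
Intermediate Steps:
z = 0 (z = Add(4, Mul(-1, 4)) = Add(4, -4) = 0)
Function('v')(p, H) = H (Function('v')(p, H) = Add(Mul(0, H), H) = Add(0, H) = H)
J = -64039
Pow(Add(Function('v')(229, Function('q')(-3, Function('E')(Function('L')(-1), -3))), J), -1) = Pow(Add(1, -64039), -1) = Pow(-64038, -1) = Rational(-1, 64038)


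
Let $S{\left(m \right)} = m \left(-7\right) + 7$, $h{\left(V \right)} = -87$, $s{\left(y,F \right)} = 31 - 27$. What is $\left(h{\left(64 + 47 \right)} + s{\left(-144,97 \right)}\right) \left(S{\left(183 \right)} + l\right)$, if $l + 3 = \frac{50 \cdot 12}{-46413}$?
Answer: $\frac{1639803361}{15471} \approx 1.0599 \cdot 10^{5}$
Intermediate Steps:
$s{\left(y,F \right)} = 4$ ($s{\left(y,F \right)} = 31 - 27 = 4$)
$l = - \frac{46613}{15471}$ ($l = -3 + \frac{50 \cdot 12}{-46413} = -3 + 600 \left(- \frac{1}{46413}\right) = -3 - \frac{200}{15471} = - \frac{46613}{15471} \approx -3.0129$)
$S{\left(m \right)} = 7 - 7 m$ ($S{\left(m \right)} = - 7 m + 7 = 7 - 7 m$)
$\left(h{\left(64 + 47 \right)} + s{\left(-144,97 \right)}\right) \left(S{\left(183 \right)} + l\right) = \left(-87 + 4\right) \left(\left(7 - 1281\right) - \frac{46613}{15471}\right) = - 83 \left(\left(7 - 1281\right) - \frac{46613}{15471}\right) = - 83 \left(-1274 - \frac{46613}{15471}\right) = \left(-83\right) \left(- \frac{19756667}{15471}\right) = \frac{1639803361}{15471}$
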